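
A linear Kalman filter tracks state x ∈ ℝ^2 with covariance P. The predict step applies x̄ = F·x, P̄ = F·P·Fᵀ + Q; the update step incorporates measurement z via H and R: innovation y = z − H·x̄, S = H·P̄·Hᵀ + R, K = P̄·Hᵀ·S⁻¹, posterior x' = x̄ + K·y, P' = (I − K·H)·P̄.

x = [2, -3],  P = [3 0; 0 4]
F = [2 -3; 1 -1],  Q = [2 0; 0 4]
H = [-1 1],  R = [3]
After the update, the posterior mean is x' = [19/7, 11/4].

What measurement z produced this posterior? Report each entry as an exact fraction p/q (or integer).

z = [1]

x̄ = F·x = [13, 5]
P̄ = F·P·Fᵀ + Q = [50 18; 18 11]
S = H·P̄·Hᵀ + R = [28]
K = P̄·Hᵀ·S⁻¹ = [-8/7; -1/4]
x' − x̄ = [-72/7, -9/4] = K·y
y = (KᵀK)⁻¹·Kᵀ·(x' − x̄) = [9]
z = y + H·x̄ = [9] + [-8] = [1]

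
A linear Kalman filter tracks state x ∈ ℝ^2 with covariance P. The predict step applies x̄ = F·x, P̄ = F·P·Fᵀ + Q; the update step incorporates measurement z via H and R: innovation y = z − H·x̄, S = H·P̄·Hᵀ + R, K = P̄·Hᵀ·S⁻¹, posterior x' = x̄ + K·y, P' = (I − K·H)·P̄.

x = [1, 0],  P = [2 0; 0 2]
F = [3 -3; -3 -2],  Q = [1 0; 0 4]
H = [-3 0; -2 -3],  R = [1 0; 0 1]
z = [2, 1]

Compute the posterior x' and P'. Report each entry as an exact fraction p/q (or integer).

x' = [-57065/87674, 3990/43837]
P' = [9703/87674 -3225/43837; -3225/43837 6996/43837]

x̄ = F·x = [3, -3]
P̄ = F·P·Fᵀ + Q = [37 -6; -6 30]
y = z − H·x̄ = [11, -2]
S = H·P̄·Hᵀ + R = [334 168; 168 347]
K = P̄·Hᵀ·S⁻¹ = [-29109/87674 -28/43837; 9675/43837 -14538/43837]
x' = x̄ + K·y = [-57065/87674, 3990/43837]
P' = (I − K·H)·P̄ = [9703/87674 -3225/43837; -3225/43837 6996/43837]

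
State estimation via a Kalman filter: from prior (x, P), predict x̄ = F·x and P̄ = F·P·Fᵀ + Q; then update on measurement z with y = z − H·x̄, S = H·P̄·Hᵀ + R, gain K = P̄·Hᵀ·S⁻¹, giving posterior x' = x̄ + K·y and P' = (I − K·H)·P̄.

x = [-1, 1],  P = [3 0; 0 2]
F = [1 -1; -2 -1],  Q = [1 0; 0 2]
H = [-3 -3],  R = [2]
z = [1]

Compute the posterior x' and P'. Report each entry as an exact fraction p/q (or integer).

x' = [-61/32, 25/16]
P' = [183/32 -91/16; -91/16 47/8]

x̄ = F·x = [-2, 1]
P̄ = F·P·Fᵀ + Q = [6 -4; -4 16]
y = z − H·x̄ = [-2]
S = H·P̄·Hᵀ + R = [128]
K = P̄·Hᵀ·S⁻¹ = [-3/64; -9/32]
x' = x̄ + K·y = [-61/32, 25/16]
P' = (I − K·H)·P̄ = [183/32 -91/16; -91/16 47/8]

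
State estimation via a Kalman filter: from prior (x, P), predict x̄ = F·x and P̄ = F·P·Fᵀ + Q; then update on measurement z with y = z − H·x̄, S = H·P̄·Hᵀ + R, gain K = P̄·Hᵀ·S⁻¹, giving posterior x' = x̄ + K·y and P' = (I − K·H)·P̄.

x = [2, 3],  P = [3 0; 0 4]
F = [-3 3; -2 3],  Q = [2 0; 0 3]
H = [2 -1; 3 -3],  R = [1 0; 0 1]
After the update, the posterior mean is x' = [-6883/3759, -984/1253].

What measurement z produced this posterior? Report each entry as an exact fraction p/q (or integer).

z = [-3, -3]

x̄ = F·x = [3, 5]
P̄ = F·P·Fᵀ + Q = [65 54; 54 51]
S = H·P̄·Hᵀ + R = [96 57; 57 73]
K = P̄·Hᵀ·S⁻¹ = [3667/3759 -388/1253; 1216/1253 -795/1253]
x' − x̄ = [-18160/3759, -7249/1253] = K·y
y = (KᵀK)⁻¹·Kᵀ·(x' − x̄) = [-4, 3]
z = y + H·x̄ = [-4, 3] + [1, -6] = [-3, -3]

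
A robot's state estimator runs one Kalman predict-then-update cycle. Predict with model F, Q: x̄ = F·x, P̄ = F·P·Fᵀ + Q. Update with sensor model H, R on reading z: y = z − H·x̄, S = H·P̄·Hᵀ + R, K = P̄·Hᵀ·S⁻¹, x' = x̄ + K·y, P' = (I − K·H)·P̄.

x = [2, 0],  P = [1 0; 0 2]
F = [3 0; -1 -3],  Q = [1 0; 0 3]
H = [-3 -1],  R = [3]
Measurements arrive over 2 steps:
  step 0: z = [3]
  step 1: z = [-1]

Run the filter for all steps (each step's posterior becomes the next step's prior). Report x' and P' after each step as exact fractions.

step 0: x' = [69/97, -441/97], P' = [241/97 -642/97; -642/97 1965/97]
step 1: x' = [-5553/4670, 2171/467], P' = [78943/65380 -20127/6538; -20127/6538 34620/3269]

step 0: x̄ = F·x = [6, -2]
step 0: P̄ = F·P·Fᵀ + Q = [10 -3; -3 22]
step 0: y = z − H·x̄ = [19]
step 0: S = H·P̄·Hᵀ + R = [97]
step 0: K = P̄·Hᵀ·S⁻¹ = [-27/97; -13/97]
step 0: x' = x̄ + K·y = [69/97, -441/97]
step 0: P' = (I − K·H)·P̄ = [241/97 -642/97; -642/97 1965/97]
step 1: x̄ = F·x = [207/97, 1254/97]
step 1: P̄ = F·P·Fᵀ + Q = [2266/97 5055/97; 5055/97 14365/97]
step 1: y = z − H·x̄ = [1778/97]
step 1: S = H·P̄·Hᵀ + R = [65380/97]
step 1: K = P̄·Hᵀ·S⁻¹ = [-11853/65380; -2953/6538]
step 1: x' = x̄ + K·y = [-5553/4670, 2171/467]
step 1: P' = (I − K·H)·P̄ = [78943/65380 -20127/6538; -20127/6538 34620/3269]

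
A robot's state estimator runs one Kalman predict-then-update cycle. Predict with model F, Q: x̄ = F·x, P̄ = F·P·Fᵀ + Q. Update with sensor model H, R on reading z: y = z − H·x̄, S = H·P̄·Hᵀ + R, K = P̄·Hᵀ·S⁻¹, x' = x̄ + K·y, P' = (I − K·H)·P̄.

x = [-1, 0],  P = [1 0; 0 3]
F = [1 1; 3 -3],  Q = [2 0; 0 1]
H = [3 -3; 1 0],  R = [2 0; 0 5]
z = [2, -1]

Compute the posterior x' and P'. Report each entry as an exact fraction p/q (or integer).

x̄ = F·x = [-1, -3]
P̄ = F·P·Fᵀ + Q = [6 -6; -6 37]
y = z − H·x̄ = [-4, 0]
S = H·P̄·Hᵀ + R = [497 36; 36 11]
K = P̄·Hᵀ·S⁻¹ = [180/4171 1686/4171; -1203/4171 1662/4171]
x' = x̄ + K·y = [-4891/4171, -7701/4171]
P' = (I − K·H)·P̄ = [8430/4171 8310/4171; 8310/4171 9112/4171]

x' = [-4891/4171, -7701/4171]
P' = [8430/4171 8310/4171; 8310/4171 9112/4171]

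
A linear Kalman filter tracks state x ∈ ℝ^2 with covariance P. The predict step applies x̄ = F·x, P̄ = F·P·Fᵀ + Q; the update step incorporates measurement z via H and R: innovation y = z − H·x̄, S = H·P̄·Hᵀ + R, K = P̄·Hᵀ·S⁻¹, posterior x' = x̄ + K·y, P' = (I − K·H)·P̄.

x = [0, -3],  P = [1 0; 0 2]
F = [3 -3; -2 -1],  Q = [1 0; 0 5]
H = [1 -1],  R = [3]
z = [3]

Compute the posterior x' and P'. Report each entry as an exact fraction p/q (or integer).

x' = [7, 53/14]
P' = [28/3 22/3; 22/3 341/42]

x̄ = F·x = [9, 3]
P̄ = F·P·Fᵀ + Q = [28 0; 0 11]
y = z − H·x̄ = [-3]
S = H·P̄·Hᵀ + R = [42]
K = P̄·Hᵀ·S⁻¹ = [2/3; -11/42]
x' = x̄ + K·y = [7, 53/14]
P' = (I − K·H)·P̄ = [28/3 22/3; 22/3 341/42]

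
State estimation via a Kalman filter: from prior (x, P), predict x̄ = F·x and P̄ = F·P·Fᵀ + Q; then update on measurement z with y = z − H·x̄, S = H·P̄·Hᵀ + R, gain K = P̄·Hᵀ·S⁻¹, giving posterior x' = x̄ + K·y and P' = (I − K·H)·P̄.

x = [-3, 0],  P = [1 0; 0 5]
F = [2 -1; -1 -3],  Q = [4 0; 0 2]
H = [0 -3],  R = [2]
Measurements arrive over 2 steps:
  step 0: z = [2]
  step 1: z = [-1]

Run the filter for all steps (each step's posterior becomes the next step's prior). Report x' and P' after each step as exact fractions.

step 0: x̄ = F·x = [-6, 3]
step 0: P̄ = F·P·Fᵀ + Q = [13 13; 13 48]
step 0: y = z − H·x̄ = [11]
step 0: S = H·P̄·Hᵀ + R = [434]
step 0: K = P̄·Hᵀ·S⁻¹ = [-39/434; -72/217]
step 0: x' = x̄ + K·y = [-3033/434, -141/217]
step 0: P' = (I − K·H)·P̄ = [4121/434 13/217; 13/217 48/217]
step 1: x̄ = F·x = [-2892/217, 3879/434]
step 1: P̄ = F·P·Fᵀ + Q = [9106/217 -4042/217; -4042/217 6009/434]
step 1: y = z − H·x̄ = [11203/434]
step 1: S = H·P̄·Hᵀ + R = [54949/434]
step 1: K = P̄·Hᵀ·S⁻¹ = [24252/54949; -18027/54949]
step 1: x' = x̄ + K·y = [-106290/54949, 25785/54949]
step 1: P' = (I − K·H)·P̄ = [950626/54949 -16168/54949; -16168/54949 12018/54949]

step 0: x' = [-3033/434, -141/217], P' = [4121/434 13/217; 13/217 48/217]
step 1: x' = [-106290/54949, 25785/54949], P' = [950626/54949 -16168/54949; -16168/54949 12018/54949]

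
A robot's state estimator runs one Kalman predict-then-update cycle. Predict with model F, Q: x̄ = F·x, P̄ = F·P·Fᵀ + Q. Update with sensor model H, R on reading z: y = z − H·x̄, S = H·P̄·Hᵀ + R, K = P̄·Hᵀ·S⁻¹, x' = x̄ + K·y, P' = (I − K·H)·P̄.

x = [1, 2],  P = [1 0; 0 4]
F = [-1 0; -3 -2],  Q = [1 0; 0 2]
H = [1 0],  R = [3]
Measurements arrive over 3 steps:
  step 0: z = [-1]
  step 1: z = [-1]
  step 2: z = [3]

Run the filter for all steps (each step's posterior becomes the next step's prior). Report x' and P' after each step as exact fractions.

step 0: x' = [-1, -7], P' = [6/5 9/5; 9/5 126/5]
step 1: x' = [2/13, 185/13], P' = [33/26 54/13; 54/13 1628/13]
step 2: x' = [165/137, -2969/137], P' = [177/137 945/137; 945/137 73478/137]

step 0: x̄ = F·x = [-1, -7]
step 0: P̄ = F·P·Fᵀ + Q = [2 3; 3 27]
step 0: y = z − H·x̄ = [0]
step 0: S = H·P̄·Hᵀ + R = [5]
step 0: K = P̄·Hᵀ·S⁻¹ = [2/5; 3/5]
step 0: x' = x̄ + K·y = [-1, -7]
step 0: P' = (I − K·H)·P̄ = [6/5 9/5; 9/5 126/5]
step 1: x̄ = F·x = [1, 17]
step 1: P̄ = F·P·Fᵀ + Q = [11/5 36/5; 36/5 676/5]
step 1: y = z − H·x̄ = [-2]
step 1: S = H·P̄·Hᵀ + R = [26/5]
step 1: K = P̄·Hᵀ·S⁻¹ = [11/26; 18/13]
step 1: x' = x̄ + K·y = [2/13, 185/13]
step 1: P' = (I − K·H)·P̄ = [33/26 54/13; 54/13 1628/13]
step 2: x̄ = F·x = [-2/13, -376/13]
step 2: P̄ = F·P·Fᵀ + Q = [59/26 315/26; 315/26 14669/26]
step 2: y = z − H·x̄ = [41/13]
step 2: S = H·P̄·Hᵀ + R = [137/26]
step 2: K = P̄·Hᵀ·S⁻¹ = [59/137; 315/137]
step 2: x' = x̄ + K·y = [165/137, -2969/137]
step 2: P' = (I − K·H)·P̄ = [177/137 945/137; 945/137 73478/137]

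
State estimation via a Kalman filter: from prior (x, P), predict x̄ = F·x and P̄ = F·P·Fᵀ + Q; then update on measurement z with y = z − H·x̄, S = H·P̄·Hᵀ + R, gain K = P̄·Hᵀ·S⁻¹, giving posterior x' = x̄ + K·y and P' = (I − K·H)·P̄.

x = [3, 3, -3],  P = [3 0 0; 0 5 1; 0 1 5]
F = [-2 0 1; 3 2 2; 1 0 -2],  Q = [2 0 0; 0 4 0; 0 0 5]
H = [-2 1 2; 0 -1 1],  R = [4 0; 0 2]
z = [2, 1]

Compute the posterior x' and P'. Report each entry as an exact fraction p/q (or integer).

x' = [-6443/50313, 4862/50313, 53417/50313]
P' = [135023/50313 79714/50313 74278/50313; 79714/50313 112424/50313 42716/50313; 74278/50313 42716/50313 72182/50313]

x̄ = F·x = [-9, 9, 9]
P̄ = F·P·Fᵀ + Q = [19 -6 -16; -6 79 -15; -16 -15 28]
y = z − H·x̄ = [-43, 1]
S = H·P̄·Hᵀ + R = [363 12; 12 139]
K = P̄·Hᵀ·S⁻¹ = [-10444/50313 -906/16771; 9607/50313 -11618/16771; 9631/50313 4911/16771]
x' = x̄ + K·y = [-6443/50313, 4862/50313, 53417/50313]
P' = (I − K·H)·P̄ = [135023/50313 79714/50313 74278/50313; 79714/50313 112424/50313 42716/50313; 74278/50313 42716/50313 72182/50313]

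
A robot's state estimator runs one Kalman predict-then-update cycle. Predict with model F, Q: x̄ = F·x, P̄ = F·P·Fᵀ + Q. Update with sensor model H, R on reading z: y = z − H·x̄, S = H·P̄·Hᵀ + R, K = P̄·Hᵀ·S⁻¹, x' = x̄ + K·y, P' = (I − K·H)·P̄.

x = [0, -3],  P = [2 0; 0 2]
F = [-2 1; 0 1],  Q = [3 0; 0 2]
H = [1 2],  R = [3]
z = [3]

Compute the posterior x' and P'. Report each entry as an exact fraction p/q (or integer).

x' = [21/10, 0]
P' = [231/40 -9/4; -9/4 3/2]

x̄ = F·x = [-3, -3]
P̄ = F·P·Fᵀ + Q = [13 2; 2 4]
y = z − H·x̄ = [12]
S = H·P̄·Hᵀ + R = [40]
K = P̄·Hᵀ·S⁻¹ = [17/40; 1/4]
x' = x̄ + K·y = [21/10, 0]
P' = (I − K·H)·P̄ = [231/40 -9/4; -9/4 3/2]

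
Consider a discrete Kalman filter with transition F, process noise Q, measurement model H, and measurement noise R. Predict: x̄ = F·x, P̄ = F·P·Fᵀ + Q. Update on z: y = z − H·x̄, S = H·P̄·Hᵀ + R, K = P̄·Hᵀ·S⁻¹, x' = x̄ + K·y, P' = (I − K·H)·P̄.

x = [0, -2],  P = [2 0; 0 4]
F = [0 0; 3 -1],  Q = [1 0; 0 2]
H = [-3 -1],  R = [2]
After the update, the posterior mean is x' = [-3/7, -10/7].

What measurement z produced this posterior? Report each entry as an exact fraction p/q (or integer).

x̄ = F·x = [0, 2]
P̄ = F·P·Fᵀ + Q = [1 0; 0 24]
S = H·P̄·Hᵀ + R = [35]
K = P̄·Hᵀ·S⁻¹ = [-3/35; -24/35]
x' − x̄ = [-3/7, -24/7] = K·y
y = (KᵀK)⁻¹·Kᵀ·(x' − x̄) = [5]
z = y + H·x̄ = [5] + [-2] = [3]

z = [3]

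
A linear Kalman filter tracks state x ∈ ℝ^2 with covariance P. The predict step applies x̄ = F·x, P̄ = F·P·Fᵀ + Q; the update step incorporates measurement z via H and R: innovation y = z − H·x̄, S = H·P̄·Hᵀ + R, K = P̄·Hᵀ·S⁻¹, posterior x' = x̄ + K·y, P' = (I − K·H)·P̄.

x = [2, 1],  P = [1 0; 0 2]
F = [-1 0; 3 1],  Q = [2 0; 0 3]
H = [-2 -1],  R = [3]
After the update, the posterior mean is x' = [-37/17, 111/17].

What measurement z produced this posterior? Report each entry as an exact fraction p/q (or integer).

z = [-2]

x̄ = F·x = [-2, 7]
P̄ = F·P·Fᵀ + Q = [3 -3; -3 14]
S = H·P̄·Hᵀ + R = [17]
K = P̄·Hᵀ·S⁻¹ = [-3/17; -8/17]
x' − x̄ = [-3/17, -8/17] = K·y
y = (KᵀK)⁻¹·Kᵀ·(x' − x̄) = [1]
z = y + H·x̄ = [1] + [-3] = [-2]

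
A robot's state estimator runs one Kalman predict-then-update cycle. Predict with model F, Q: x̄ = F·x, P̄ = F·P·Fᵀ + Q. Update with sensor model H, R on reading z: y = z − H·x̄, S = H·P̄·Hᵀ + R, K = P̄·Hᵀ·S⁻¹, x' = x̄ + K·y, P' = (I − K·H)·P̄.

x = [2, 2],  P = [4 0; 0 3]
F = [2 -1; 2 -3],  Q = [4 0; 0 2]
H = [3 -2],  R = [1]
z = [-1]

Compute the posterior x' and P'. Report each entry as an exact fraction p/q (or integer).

x' = [-3/8, -1/8]
P' = [1663/88 2485/88; 2485/88 3735/88]

x̄ = F·x = [2, -2]
P̄ = F·P·Fᵀ + Q = [23 25; 25 45]
y = z − H·x̄ = [-11]
S = H·P̄·Hᵀ + R = [88]
K = P̄·Hᵀ·S⁻¹ = [19/88; -15/88]
x' = x̄ + K·y = [-3/8, -1/8]
P' = (I − K·H)·P̄ = [1663/88 2485/88; 2485/88 3735/88]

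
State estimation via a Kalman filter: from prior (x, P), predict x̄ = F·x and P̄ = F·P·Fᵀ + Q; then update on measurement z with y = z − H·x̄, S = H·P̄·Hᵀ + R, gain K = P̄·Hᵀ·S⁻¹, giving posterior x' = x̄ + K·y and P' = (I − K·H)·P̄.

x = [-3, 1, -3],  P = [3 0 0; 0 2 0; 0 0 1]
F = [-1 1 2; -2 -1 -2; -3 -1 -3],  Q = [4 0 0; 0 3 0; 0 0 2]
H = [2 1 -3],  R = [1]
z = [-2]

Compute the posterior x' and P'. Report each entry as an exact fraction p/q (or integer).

x̄ = F·x = [-2, 11, 17]
P̄ = F·P·Fᵀ + Q = [13 0 1; 0 21 26; 1 26 40]
y = z − H·x̄ = [42]
S = H·P̄·Hᵀ + R = [266]
K = P̄·Hᵀ·S⁻¹ = [23/266; -3/14; -46/133]
x' = x̄ + K·y = [31/19, 2, 47/19]
P' = (I − K·H)·P̄ = [2929/266 69/14 1191/133; 69/14 123/14 44/7; 1191/133 44/7 1088/133]

x' = [31/19, 2, 47/19]
P' = [2929/266 69/14 1191/133; 69/14 123/14 44/7; 1191/133 44/7 1088/133]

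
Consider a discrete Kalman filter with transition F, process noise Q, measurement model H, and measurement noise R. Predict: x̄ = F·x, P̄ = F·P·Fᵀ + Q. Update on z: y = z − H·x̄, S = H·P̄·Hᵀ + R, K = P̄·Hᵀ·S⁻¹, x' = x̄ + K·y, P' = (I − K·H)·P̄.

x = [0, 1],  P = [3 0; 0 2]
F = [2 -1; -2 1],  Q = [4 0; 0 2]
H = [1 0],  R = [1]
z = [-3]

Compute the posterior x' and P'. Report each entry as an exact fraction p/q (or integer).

x' = [-55/19, 47/19]
P' = [18/19 -14/19; -14/19 108/19]

x̄ = F·x = [-1, 1]
P̄ = F·P·Fᵀ + Q = [18 -14; -14 16]
y = z − H·x̄ = [-2]
S = H·P̄·Hᵀ + R = [19]
K = P̄·Hᵀ·S⁻¹ = [18/19; -14/19]
x' = x̄ + K·y = [-55/19, 47/19]
P' = (I − K·H)·P̄ = [18/19 -14/19; -14/19 108/19]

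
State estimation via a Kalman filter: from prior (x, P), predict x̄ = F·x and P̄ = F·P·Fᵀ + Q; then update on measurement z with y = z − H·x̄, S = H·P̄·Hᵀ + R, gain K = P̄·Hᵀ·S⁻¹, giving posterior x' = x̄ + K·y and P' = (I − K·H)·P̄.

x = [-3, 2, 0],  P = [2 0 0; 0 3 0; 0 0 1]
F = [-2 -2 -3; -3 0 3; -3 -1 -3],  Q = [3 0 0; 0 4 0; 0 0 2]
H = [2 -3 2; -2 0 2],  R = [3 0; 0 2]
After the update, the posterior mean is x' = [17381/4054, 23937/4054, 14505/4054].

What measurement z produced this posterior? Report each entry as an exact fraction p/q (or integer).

z = [-2, -2]

x̄ = F·x = [2, 9, 7]
P̄ = F·P·Fᵀ + Q = [32 3 27; 3 31 9; 27 9 32]
S = H·P̄·Hᵀ + R = [610 -36; -36 42]
K = P̄·Hᵀ·S⁻¹ = [703/4054 -544/6081; -411/4054 403/2027; 697/4054 2344/6081]
x' − x̄ = [9273/4054, -12549/4054, -13873/4054] = K·y
y = (KᵀK)⁻¹·Kᵀ·(x' − x̄) = [7, -12]
z = y + H·x̄ = [7, -12] + [-9, 10] = [-2, -2]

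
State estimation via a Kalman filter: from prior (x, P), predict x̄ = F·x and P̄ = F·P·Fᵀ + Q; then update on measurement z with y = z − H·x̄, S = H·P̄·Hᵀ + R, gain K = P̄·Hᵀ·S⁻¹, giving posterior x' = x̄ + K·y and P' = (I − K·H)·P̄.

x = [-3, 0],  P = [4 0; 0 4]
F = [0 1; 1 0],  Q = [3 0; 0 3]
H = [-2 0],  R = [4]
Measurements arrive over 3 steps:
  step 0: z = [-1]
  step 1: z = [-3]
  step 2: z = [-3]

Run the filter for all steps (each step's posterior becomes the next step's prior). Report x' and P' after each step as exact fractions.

step 0: x̄ = F·x = [0, -3]
step 0: P̄ = F·P·Fᵀ + Q = [7 0; 0 7]
step 0: y = z − H·x̄ = [-1]
step 0: S = H·P̄·Hᵀ + R = [32]
step 0: K = P̄·Hᵀ·S⁻¹ = [-7/16; 0]
step 0: x' = x̄ + K·y = [7/16, -3]
step 0: P' = (I − K·H)·P̄ = [7/8 0; 0 7]
step 1: x̄ = F·x = [-3, 7/16]
step 1: P̄ = F·P·Fᵀ + Q = [10 0; 0 31/8]
step 1: y = z − H·x̄ = [-9]
step 1: S = H·P̄·Hᵀ + R = [44]
step 1: K = P̄·Hᵀ·S⁻¹ = [-5/11; 0]
step 1: x' = x̄ + K·y = [12/11, 7/16]
step 1: P' = (I − K·H)·P̄ = [10/11 0; 0 31/8]
step 2: x̄ = F·x = [7/16, 12/11]
step 2: P̄ = F·P·Fᵀ + Q = [55/8 0; 0 43/11]
step 2: y = z − H·x̄ = [-17/8]
step 2: S = H·P̄·Hᵀ + R = [63/2]
step 2: K = P̄·Hᵀ·S⁻¹ = [-55/126; 0]
step 2: x' = x̄ + K·y = [86/63, 12/11]
step 2: P' = (I − K·H)·P̄ = [55/63 0; 0 43/11]

step 0: x' = [7/16, -3], P' = [7/8 0; 0 7]
step 1: x' = [12/11, 7/16], P' = [10/11 0; 0 31/8]
step 2: x' = [86/63, 12/11], P' = [55/63 0; 0 43/11]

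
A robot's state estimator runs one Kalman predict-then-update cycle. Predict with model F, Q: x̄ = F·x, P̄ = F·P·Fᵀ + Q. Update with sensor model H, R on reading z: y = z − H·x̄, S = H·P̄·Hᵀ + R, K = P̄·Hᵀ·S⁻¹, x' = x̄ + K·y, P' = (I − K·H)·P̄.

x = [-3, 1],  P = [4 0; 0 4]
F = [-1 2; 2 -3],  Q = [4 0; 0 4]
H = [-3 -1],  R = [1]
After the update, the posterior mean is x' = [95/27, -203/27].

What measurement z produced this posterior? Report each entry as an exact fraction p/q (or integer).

x̄ = F·x = [5, -9]
P̄ = F·P·Fᵀ + Q = [24 -32; -32 56]
S = H·P̄·Hᵀ + R = [81]
K = P̄·Hᵀ·S⁻¹ = [-40/81; 40/81]
x' − x̄ = [-40/27, 40/27] = K·y
y = (KᵀK)⁻¹·Kᵀ·(x' − x̄) = [3]
z = y + H·x̄ = [3] + [-6] = [-3]

z = [-3]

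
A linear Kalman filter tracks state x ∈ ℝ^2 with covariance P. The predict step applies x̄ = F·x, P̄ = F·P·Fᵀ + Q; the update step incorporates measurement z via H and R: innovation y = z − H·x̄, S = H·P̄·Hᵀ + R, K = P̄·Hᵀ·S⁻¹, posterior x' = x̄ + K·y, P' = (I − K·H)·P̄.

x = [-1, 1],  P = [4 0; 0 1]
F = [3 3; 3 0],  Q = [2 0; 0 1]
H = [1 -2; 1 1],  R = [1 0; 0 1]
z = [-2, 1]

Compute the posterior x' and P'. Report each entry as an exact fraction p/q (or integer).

x' = [532/4195, 3959/4195]
P' = [2262/4195 479/4195; 479/4195 923/4195]

x̄ = F·x = [0, -3]
P̄ = F·P·Fᵀ + Q = [47 36; 36 37]
y = z − H·x̄ = [-8, 4]
S = H·P̄·Hᵀ + R = [52 -63; -63 157]
K = P̄·Hᵀ·S⁻¹ = [1304/4195 2741/4195; -1367/4195 1402/4195]
x' = x̄ + K·y = [532/4195, 3959/4195]
P' = (I − K·H)·P̄ = [2262/4195 479/4195; 479/4195 923/4195]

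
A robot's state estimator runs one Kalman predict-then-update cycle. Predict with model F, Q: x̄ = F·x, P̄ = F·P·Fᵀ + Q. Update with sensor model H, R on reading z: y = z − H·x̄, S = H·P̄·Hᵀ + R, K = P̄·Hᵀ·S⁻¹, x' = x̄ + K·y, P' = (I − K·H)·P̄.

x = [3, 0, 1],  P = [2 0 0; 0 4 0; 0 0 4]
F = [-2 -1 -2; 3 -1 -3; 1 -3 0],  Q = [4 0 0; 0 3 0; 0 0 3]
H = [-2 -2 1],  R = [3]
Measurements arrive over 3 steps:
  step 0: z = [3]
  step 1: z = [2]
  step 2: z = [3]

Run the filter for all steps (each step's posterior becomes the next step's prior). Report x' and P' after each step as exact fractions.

step 0: x' = [-36/5, 398/55, 31/10], P' = [72/5 -56/5 29/5; -56/5 1043/55 73/5; 29/5 73/5 1629/40]
step 1: x' = [5625178/477209, -11829399/477209, -11439690/477209], P' = [16258734/477209 -33924097/477209 -35687477/477209; -33924097/477209 303187109/1908836 83305433/477209; -35687477/477209 83305433/477209 95073192/477209]
step 2: x' = [-23737293051/6893317835, 73342755667/9650644969, 544265731243/48253224845], P' = [103691324288/6893317835 -38552761553/1378663567 -182039699527/6893317835; -38552761553/1378663567 589934822613/9650644969 627228617681/9650644969; -182039699527/6893317835 627228617681/9650644969 3684922964391/48253224845]

step 0: x̄ = F·x = [-8, 6, 3]
step 0: P̄ = F·P·Fᵀ + Q = [32 16 8; 16 61 18; 8 18 41]
step 0: y = z − H·x̄ = [-4]
step 0: S = H·P̄·Hᵀ + R = [440]
step 0: K = P̄·Hᵀ·S⁻¹ = [-1/5; -17/55; -1/40]
step 0: x' = x̄ + K·y = [-36/5, 398/55, 31/10]
step 0: P' = (I − K·H)·P̄ = [72/5 -56/5 29/5; -56/5 1043/55 73/5; 29/5 73/5 1629/40]
step 1: x̄ = F·x = [53/55, -839/22, -318/11]
step 1: P̄ = F·P·Fᵀ + Q = [33381/110 11489/44 529/11; 11489/44 50027/88 3587/11; 529/11 3587/11 2808/11]
step 1: y = z − H·x̄ = [-2389/55]
step 1: S = H·P̄·Hᵀ + R = [477209/110]
step 1: K = P̄·Hᵀ·S⁻¹ = [-118917/477209; -293285/954418; -54240/477209]
step 1: x' = x̄ + K·y = [5625178/477209, -11829399/477209, -11439690/477209]
step 1: P' = (I − K·H)·P̄ = [16258734/477209 -33924097/477209 -35687477/477209; -33924097/477209 303187109/1908836 83305433/477209; -35687477/477209 83305433/477209 95073192/477209]
step 2: x̄ = F·x = [23458423/477209, 63024003/477209, 41113375/477209]
step 2: P̄ = F·P·Fᵀ + Q = [1740235381/1908836 3996539149/1908836 2385839723/1908836; 3996539149/1908836 9699870017/1908836 5888875327/1908836; 2385839723/1908836 5888875327/1908836 3613623753/1908836]
step 2: y = z − H·x̄ = [133283104/477209]
step 2: S = H·P̄·Hᵀ + R = [48253224845/1908836]
step 2: K = P̄·Hᵀ·S⁻¹ = [-1298244191/6893317835; -4300788601/9650644969; -12935806347/48253224845]
step 2: x' = x̄ + K·y = [-23737293051/6893317835, 73342755667/9650644969, 544265731243/48253224845]
step 2: P' = (I − K·H)·P̄ = [103691324288/6893317835 -38552761553/1378663567 -182039699527/6893317835; -38552761553/1378663567 589934822613/9650644969 627228617681/9650644969; -182039699527/6893317835 627228617681/9650644969 3684922964391/48253224845]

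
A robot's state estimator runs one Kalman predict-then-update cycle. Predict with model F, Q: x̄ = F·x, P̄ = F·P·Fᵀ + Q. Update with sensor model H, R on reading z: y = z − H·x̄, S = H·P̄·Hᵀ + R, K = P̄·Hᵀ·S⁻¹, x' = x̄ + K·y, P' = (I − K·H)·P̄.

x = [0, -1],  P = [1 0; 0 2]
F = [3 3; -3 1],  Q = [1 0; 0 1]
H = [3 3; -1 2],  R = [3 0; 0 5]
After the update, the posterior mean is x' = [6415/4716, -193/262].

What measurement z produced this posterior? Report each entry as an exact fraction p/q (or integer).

x̄ = F·x = [-3, -1]
P̄ = F·P·Fᵀ + Q = [28 -3; -3 12]
S = H·P̄·Hᵀ + R = [309 -21; -21 93]
K = P̄·Hᵀ·S⁻¹ = [2087/9432 -2977/9432; 57/524 165/524]
x' − x̄ = [20563/4716, 69/262] = K·y
y = (KᵀK)⁻¹·Kᵀ·(x' − x̄) = [14, -4]
z = y + H·x̄ = [14, -4] + [-12, 1] = [2, -3]

z = [2, -3]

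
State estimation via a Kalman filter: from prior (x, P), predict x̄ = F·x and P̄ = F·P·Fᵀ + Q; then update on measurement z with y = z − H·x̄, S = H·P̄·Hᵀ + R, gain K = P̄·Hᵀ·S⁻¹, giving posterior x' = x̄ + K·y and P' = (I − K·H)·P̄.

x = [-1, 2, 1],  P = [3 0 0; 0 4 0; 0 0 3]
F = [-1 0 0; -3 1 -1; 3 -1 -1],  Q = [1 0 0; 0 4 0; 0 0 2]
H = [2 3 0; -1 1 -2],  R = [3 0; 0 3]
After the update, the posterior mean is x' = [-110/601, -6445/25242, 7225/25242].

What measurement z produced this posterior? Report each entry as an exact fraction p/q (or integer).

z = [-1, -1]

x̄ = F·x = [1, 4, -6]
P̄ = F·P·Fᵀ + Q = [4 9 -9; 9 38 -28; -9 -28 36]
S = H·P̄·Hᵀ + R = [469 301; 301 247]
K = P̄·Hᵀ·S⁻¹ = [41/601 6/601; 7019/25242 19/3606; 2197/25242 -1711/3606]
x' − x̄ = [-711/601, -107413/25242, 158677/25242] = K·y
y = (KᵀK)⁻¹·Kᵀ·(x' − x̄) = [-15, -16]
z = y + H·x̄ = [-15, -16] + [14, 15] = [-1, -1]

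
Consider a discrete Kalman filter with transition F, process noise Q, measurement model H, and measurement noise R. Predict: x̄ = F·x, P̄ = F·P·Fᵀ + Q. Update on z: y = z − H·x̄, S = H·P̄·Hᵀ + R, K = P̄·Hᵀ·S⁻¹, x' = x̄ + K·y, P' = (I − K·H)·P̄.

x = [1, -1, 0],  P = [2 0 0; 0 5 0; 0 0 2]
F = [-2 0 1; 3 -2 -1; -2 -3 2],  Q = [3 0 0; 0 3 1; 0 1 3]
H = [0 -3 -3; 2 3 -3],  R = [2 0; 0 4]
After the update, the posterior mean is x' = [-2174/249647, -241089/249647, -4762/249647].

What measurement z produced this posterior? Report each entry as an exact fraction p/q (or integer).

x̄ = F·x = [-2, 5, 1]
P̄ = F·P·Fᵀ + Q = [13 -14 12; -14 43 15; 12 15 64]
S = H·P̄·Hᵀ + R = [1235 201; 201 437]
K = P̄·Hᵀ·S⁻¹ = [6537/249647 -32713/249647; -43647/249647 52067/249647; -39423/249647 -52134/249647]
x' − x̄ = [497120/249647, -1489324/249647, -254409/249647] = K·y
y = (KᵀK)⁻¹·Kᵀ·(x' − x̄) = [21, -11]
z = y + H·x̄ = [21, -11] + [-18, 8] = [3, -3]

z = [3, -3]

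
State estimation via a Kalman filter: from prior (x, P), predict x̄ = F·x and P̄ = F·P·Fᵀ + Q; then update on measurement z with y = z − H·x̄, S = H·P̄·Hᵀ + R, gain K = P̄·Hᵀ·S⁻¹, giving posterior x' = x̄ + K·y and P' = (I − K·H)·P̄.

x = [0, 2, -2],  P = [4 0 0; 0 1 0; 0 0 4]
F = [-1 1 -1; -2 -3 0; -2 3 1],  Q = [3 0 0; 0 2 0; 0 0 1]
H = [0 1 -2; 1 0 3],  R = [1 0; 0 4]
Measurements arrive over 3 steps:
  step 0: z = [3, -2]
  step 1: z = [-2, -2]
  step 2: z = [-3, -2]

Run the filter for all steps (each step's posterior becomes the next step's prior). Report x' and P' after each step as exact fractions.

step 0: x̄ = F·x = [4, -6, 4]
step 0: P̄ = F·P·Fᵀ + Q = [12 5 7; 5 27 7; 7 7 30]
step 0: y = z − H·x̄ = [17, -18]
step 0: S = H·P̄·Hᵀ + R = [120 -168; -168 328]
step 0: K = P̄·Hᵀ·S⁻¹ = [27/116 51/232; 1079/1392 221/464; -17/174 57/232]
step 0: x' = x̄ + K·y = [4, -67/48, -25/12]
step 0: P' = (I − K·H)·P̄ = [1587/232 -217/58 -461/232; -217/58 6319/1392 655/348; -461/232 655/348 689/696]
step 1: x̄ = F·x = [-53/16, -61/16, -685/48]
step 1: P̄ = F·P·Fᵀ + Q = [7013/464 -931/464 18219/464; -931/464 11749/464 -7037/464; 18219/464 -7037/464 187009/1392]
step 1: y = z − H·x̄ = [-1283/48, 353/8]
step 1: S = H·P̄·Hᵀ + R = [869119/1392 -216249/232; -216249/232 339605/232]
step 1: K = P̄·Hᵀ·S⁻¹ = [66763095/502599241 88146818/502599241; 414109599/502599241 247380458/502599241; -36094301/502599241 128880205/502599241]
step 1: x' = x̄ + K·y = [440096465/502599241, -2069301387/502599241, -520900369/502599241]
step 1: P' = (I − K·H)·P̄ = [1257724802/502599241 -536661925/502599241 -301712510/502599241; -536661925/502599241 1431565437/502599241 508727919/502599241; -301712510/502599241 508727919/502599241 272411110/502599241]
step 2: x̄ = F·x = [-1988497483/502599241, 5327711231/502599241, -7608997460/502599241]
step 2: P̄ = F·P·Fᵀ + Q = [3921942064/502599241 -1393149895/502599241 7901876082/502599241; -1393149895/502599241 12480243523/502599241 -8775948462/502599241; 7901876082/502599241 -8775948462/502599241 29389159146/502599241]
step 2: y = z − H·x̄ = [-22053503874/502599241, 23810291381/502599241]
step 2: S = H·P̄·Hᵀ + R = [165643273196/502599241 -219859702321/502599241; -219859702321/502599241 317846027834/502599241]
step 2: K = P̄·Hᵀ·S⁻¹ = [1210153784744/8576948324703 1582603681381/8576948324703; 6866040567517/8576948324703 4001321331371/8576948324703; -232176954892/2858982774901 703530172282/2858982774901]
step 2: x' = x̄ + K·y = [-12059541771484/8576948324703, -20796134725154/8576948324703, 233946033990/2858982774901]
step 2: P' = (I − K·H)·P̄ = [21340454128858/8576948324703 -8796539150812/8576948324703 -1667782155926/2858982774901; -8796539150812/8576948324703 23400590218381/8576948324703 2755758275144/2858982774901; -1667782155926/2858982774901 2755758275144/2858982774901 1493967615018/2858982774901]

step 0: x' = [4, -67/48, -25/12], P' = [1587/232 -217/58 -461/232; -217/58 6319/1392 655/348; -461/232 655/348 689/696]
step 1: x' = [440096465/502599241, -2069301387/502599241, -520900369/502599241], P' = [1257724802/502599241 -536661925/502599241 -301712510/502599241; -536661925/502599241 1431565437/502599241 508727919/502599241; -301712510/502599241 508727919/502599241 272411110/502599241]
step 2: x' = [-12059541771484/8576948324703, -20796134725154/8576948324703, 233946033990/2858982774901], P' = [21340454128858/8576948324703 -8796539150812/8576948324703 -1667782155926/2858982774901; -8796539150812/8576948324703 23400590218381/8576948324703 2755758275144/2858982774901; -1667782155926/2858982774901 2755758275144/2858982774901 1493967615018/2858982774901]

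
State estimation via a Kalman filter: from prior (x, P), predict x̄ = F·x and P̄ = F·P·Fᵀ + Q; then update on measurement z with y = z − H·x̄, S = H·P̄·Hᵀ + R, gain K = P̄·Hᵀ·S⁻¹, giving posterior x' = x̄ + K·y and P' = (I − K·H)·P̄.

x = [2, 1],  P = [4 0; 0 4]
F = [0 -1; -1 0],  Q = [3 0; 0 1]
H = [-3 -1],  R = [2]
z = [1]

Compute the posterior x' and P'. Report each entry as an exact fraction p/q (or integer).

x' = [1/5, -12/7]
P' = [7/10 -3/2; -3/2 65/14]

x̄ = F·x = [-1, -2]
P̄ = F·P·Fᵀ + Q = [7 0; 0 5]
y = z − H·x̄ = [-4]
S = H·P̄·Hᵀ + R = [70]
K = P̄·Hᵀ·S⁻¹ = [-3/10; -1/14]
x' = x̄ + K·y = [1/5, -12/7]
P' = (I − K·H)·P̄ = [7/10 -3/2; -3/2 65/14]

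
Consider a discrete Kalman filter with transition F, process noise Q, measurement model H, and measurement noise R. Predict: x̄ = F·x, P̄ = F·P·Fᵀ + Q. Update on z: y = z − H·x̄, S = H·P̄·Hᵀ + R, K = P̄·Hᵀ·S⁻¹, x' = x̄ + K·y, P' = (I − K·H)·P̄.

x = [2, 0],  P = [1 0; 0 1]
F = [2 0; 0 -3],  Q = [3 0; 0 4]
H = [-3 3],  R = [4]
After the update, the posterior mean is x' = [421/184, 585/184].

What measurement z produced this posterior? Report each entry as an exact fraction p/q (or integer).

z = [3]

x̄ = F·x = [4, 0]
P̄ = F·P·Fᵀ + Q = [7 0; 0 13]
S = H·P̄·Hᵀ + R = [184]
K = P̄·Hᵀ·S⁻¹ = [-21/184; 39/184]
x' − x̄ = [-315/184, 585/184] = K·y
y = (KᵀK)⁻¹·Kᵀ·(x' − x̄) = [15]
z = y + H·x̄ = [15] + [-12] = [3]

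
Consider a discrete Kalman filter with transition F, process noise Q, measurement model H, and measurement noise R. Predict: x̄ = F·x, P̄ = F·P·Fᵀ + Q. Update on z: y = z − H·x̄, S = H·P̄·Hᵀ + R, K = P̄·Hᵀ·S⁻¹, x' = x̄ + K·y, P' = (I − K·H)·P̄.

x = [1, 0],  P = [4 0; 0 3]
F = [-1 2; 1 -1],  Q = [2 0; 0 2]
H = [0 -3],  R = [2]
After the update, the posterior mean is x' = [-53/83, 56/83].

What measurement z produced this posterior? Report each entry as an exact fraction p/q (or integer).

x̄ = F·x = [-1, 1]
P̄ = F·P·Fᵀ + Q = [18 -10; -10 9]
S = H·P̄·Hᵀ + R = [83]
K = P̄·Hᵀ·S⁻¹ = [30/83; -27/83]
x' − x̄ = [30/83, -27/83] = K·y
y = (KᵀK)⁻¹·Kᵀ·(x' − x̄) = [1]
z = y + H·x̄ = [1] + [-3] = [-2]

z = [-2]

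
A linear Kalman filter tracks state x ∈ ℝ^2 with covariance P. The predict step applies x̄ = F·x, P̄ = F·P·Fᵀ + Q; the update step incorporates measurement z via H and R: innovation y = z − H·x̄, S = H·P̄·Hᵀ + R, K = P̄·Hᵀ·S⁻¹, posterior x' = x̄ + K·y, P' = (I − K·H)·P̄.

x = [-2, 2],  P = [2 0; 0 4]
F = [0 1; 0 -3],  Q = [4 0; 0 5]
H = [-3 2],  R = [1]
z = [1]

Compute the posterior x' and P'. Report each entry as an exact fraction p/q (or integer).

x̄ = F·x = [2, -6]
P̄ = F·P·Fᵀ + Q = [8 -12; -12 41]
y = z − H·x̄ = [19]
S = H·P̄·Hᵀ + R = [381]
K = P̄·Hᵀ·S⁻¹ = [-16/127; 118/381]
x' = x̄ + K·y = [-50/127, -44/381]
P' = (I − K·H)·P̄ = [248/127 364/127; 364/127 1697/381]

x' = [-50/127, -44/381]
P' = [248/127 364/127; 364/127 1697/381]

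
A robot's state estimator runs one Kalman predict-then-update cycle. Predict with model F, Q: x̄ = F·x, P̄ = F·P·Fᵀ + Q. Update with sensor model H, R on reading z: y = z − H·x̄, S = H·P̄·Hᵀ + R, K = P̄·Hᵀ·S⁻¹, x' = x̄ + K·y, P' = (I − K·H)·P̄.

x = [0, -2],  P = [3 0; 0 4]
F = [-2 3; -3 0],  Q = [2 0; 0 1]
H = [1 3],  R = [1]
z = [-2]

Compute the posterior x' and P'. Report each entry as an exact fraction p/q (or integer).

x' = [-2050/411, 136/137]
P' = [9734/411 -1070/137; -1070/137 368/137]

x̄ = F·x = [-6, 0]
P̄ = F·P·Fᵀ + Q = [50 18; 18 28]
y = z − H·x̄ = [4]
S = H·P̄·Hᵀ + R = [411]
K = P̄·Hᵀ·S⁻¹ = [104/411; 34/137]
x' = x̄ + K·y = [-2050/411, 136/137]
P' = (I − K·H)·P̄ = [9734/411 -1070/137; -1070/137 368/137]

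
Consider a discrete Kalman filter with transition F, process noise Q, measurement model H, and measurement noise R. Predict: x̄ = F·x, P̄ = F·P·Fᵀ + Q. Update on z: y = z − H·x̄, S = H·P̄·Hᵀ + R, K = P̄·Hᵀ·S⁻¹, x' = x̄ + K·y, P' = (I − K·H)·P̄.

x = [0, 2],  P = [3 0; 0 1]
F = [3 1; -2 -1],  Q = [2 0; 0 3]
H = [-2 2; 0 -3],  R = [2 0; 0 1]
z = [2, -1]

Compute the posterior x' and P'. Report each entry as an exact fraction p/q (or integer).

x̄ = F·x = [2, -2]
P̄ = F·P·Fᵀ + Q = [30 -19; -19 16]
y = z − H·x̄ = [10, -7]
S = H·P̄·Hᵀ + R = [338 -210; -210 145]
K = P̄·Hᵀ·S⁻¹ = [-224/491 -657/2455; 7/491 -762/2455]
x' = x̄ + K·y = [-1691/2455, 774/2455]
P' = (I − K·H)·P̄ = [1339/2455 219/2455; 219/2455 254/2455]

x' = [-1691/2455, 774/2455]
P' = [1339/2455 219/2455; 219/2455 254/2455]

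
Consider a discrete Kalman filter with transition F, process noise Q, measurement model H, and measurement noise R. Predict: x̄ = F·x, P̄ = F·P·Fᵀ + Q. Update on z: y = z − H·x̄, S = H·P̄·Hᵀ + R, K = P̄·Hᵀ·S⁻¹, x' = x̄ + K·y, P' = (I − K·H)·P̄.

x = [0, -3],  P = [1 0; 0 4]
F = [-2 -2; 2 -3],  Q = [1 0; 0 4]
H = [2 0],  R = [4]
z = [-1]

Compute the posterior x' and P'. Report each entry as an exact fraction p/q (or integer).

x̄ = F·x = [6, 9]
P̄ = F·P·Fᵀ + Q = [21 20; 20 44]
y = z − H·x̄ = [-13]
S = H·P̄·Hᵀ + R = [88]
K = P̄·Hᵀ·S⁻¹ = [21/44; 5/11]
x' = x̄ + K·y = [-9/44, 34/11]
P' = (I − K·H)·P̄ = [21/22 10/11; 10/11 284/11]

x' = [-9/44, 34/11]
P' = [21/22 10/11; 10/11 284/11]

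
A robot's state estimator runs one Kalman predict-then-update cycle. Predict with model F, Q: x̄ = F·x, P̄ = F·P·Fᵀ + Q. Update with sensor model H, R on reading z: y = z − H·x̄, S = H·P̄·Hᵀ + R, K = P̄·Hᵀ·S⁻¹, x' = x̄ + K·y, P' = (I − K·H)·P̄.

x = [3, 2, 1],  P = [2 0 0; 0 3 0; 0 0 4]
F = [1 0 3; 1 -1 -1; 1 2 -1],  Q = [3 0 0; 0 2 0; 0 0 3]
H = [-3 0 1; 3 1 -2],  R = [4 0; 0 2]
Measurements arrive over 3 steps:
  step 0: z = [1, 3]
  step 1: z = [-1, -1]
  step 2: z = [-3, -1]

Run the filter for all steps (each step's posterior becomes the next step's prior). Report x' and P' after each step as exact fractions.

step 0: x' = [13466/16963, 72291/16963, 35661/16963], P' = [23301/16963 6861/16963 40643/16963; 6861/16963 86239/16963 47907/16963; 40643/16963 47907/16963 93585/16963]
step 1: x' = [695471818/512766277, -421847015/512766277, 1184021489/512766277], P' = [584991067/512766277 -296323221/512766277 802914253/512766277; -296323221/512766277 1278987841/512766277 -4533099/512766277; 802914253/512766277 -4533099/512766277 1459072815/512766277]
step 2: x' = [9266450559106/6711929493859, -10998308937845/6711929493859, 10649395928869/6711929493859], P' = [7012439078821/6711929493859 -3123950964891/6711929493859 9699534418035/6711929493859; -3123950964891/6711929493859 15862801005103/6711929493859 889356456603/6711929493859; 9699534418035/6711929493859 889356456603/6711929493859 18080696995953/6711929493859]

step 0: x̄ = F·x = [6, 0, 6]
step 0: P̄ = F·P·Fᵀ + Q = [41 -10 -10; -10 11 0; -10 0 21]
step 0: y = z − H·x̄ = [13, -3]
step 0: S = H·P̄·Hᵀ + R = [454 -471; -471 526]
step 0: K = P̄·Hᵀ·S⁻¹ = [-7315/16963 -2261/16963; 6831/16963 5504/16963; -7086/16963 -8667/16963]
step 0: x' = x̄ + K·y = [13466/16963, 72291/16963, 35661/16963]
step 0: P' = (I − K·H)·P̄ = [23301/16963 6861/16963 40643/16963; 6861/16963 86239/16963 47907/16963; 40643/16963 47907/16963 93585/16963]
step 1: x̄ = F·x = [120449/16963, -94486/16963, 122387/16963]
step 1: P̄ = F·P·Fᵀ + Q = [1160313/16963 -326750/16963 124996/16963; -326750/16963 237857/16963 -177924/16963; 124996/16963 -177924/16963 267261/16963]
step 1: y = z − H·x̄ = [221997/16963, -39050/16963]
step 1: S = H·P̄·Hᵀ + R = [10027954/16963 -9050049/16963; -9050049/16963 9034888/16963]
step 1: K = P̄·Hᵀ·S⁻¹ = [-238014737/512766277 -73589263/512766277; 221109141/512766277 199542188/512766277; -237417486/512766277 -256967985/512766277]
step 1: x' = x̄ + K·y = [695471818/512766277, -421847015/512766277, 1184021489/512766277]
step 1: P' = (I − K·H)·P̄ = [584991067/512766277 -296323221/512766277 802914253/512766277; -296323221/512766277 1278987841/512766277 -4533099/512766277; 802914253/512766277 -4533099/512766277 1459072815/512766277]
step 2: x̄ = F·x = [4247536285/512766277, -66702656/512766277, -1332243701/512766277]
step 2: P̄ = F·P·Fᵀ + Q = [20072430751/512766277 -1876476354/512766277 -2806243908/512766277; -1876476354/512766277 3326336015/512766277 -2411530428/512766277; -2806243908/512766277 -2411530428/512766277 5925325083/512766277]
step 2: y = z − H·x̄ = [12536553725/512766277, -15853159878/512766277]
step 2: S = H·P̄·Hᵀ + R = [205465730398/512766277 -214540823463/512766277; -214540823463/512766277 240767236144/512766277]
step 2: K = P̄·Hᵀ·S⁻¹ = [-2834445704607/6711929493859 -742851282249/6711929493859; 2565302337819/6711929493859 2356117598612/6711929493859; -2754476564538/6711929493859 -3086717140599/6711929493859]
step 2: x' = x̄ + K·y = [9266450559106/6711929493859, -10998308937845/6711929493859, 10649395928869/6711929493859]
step 2: P' = (I − K·H)·P̄ = [7012439078821/6711929493859 -3123950964891/6711929493859 9699534418035/6711929493859; -3123950964891/6711929493859 15862801005103/6711929493859 889356456603/6711929493859; 9699534418035/6711929493859 889356456603/6711929493859 18080696995953/6711929493859]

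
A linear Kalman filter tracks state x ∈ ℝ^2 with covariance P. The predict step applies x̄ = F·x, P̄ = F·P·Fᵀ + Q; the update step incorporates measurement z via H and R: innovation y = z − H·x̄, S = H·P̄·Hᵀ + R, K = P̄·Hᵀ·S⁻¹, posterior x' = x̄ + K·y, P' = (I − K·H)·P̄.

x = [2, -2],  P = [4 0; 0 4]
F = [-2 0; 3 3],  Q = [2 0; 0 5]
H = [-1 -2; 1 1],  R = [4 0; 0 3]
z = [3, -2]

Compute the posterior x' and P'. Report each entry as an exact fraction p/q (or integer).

x' = [-1127/425, 1/425]
P' = [3294/425 -2097/425; -2097/425 3297/850]

x̄ = F·x = [-4, 0]
P̄ = F·P·Fᵀ + Q = [18 -24; -24 77]
y = z − H·x̄ = [-1, 2]
S = H·P̄·Hᵀ + R = [234 -100; -100 50]
K = P̄·Hᵀ·S⁻¹ = [9/17 399/425; -12/17 -299/850]
x' = x̄ + K·y = [-1127/425, 1/425]
P' = (I − K·H)·P̄ = [3294/425 -2097/425; -2097/425 3297/850]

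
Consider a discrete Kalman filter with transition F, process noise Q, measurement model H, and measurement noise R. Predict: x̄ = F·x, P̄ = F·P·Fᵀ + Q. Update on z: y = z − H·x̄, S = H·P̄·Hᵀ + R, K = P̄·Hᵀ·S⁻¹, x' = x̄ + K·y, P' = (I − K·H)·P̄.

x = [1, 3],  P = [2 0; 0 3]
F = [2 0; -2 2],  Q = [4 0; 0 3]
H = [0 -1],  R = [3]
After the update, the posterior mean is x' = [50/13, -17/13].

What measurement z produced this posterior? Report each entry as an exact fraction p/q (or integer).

z = [2]

x̄ = F·x = [2, 4]
P̄ = F·P·Fᵀ + Q = [12 -8; -8 23]
S = H·P̄·Hᵀ + R = [26]
K = P̄·Hᵀ·S⁻¹ = [4/13; -23/26]
x' − x̄ = [24/13, -69/13] = K·y
y = (KᵀK)⁻¹·Kᵀ·(x' − x̄) = [6]
z = y + H·x̄ = [6] + [-4] = [2]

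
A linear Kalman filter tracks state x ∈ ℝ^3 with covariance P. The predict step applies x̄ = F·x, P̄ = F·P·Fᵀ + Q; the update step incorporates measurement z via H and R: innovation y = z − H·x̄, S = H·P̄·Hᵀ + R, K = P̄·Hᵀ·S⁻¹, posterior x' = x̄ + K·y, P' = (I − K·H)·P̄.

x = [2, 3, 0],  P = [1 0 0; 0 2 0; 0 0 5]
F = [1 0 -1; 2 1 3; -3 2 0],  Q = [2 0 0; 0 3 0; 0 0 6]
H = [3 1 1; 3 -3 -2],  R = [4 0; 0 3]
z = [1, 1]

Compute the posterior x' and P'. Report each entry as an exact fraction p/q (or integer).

x' = [18580/23063, 57945/23063, -70294/23063]
P' = [16083/46126 26888/23063 -62493/46126; 26888/23063 240877/23063 -313533/23063; -62493/46126 -313533/23063 850053/46126]

x̄ = F·x = [2, 7, 0]
P̄ = F·P·Fᵀ + Q = [8 -13 -3; -13 54 -2; -3 -2 23]
y = z − H·x̄ = [-12, 16]
S = H·P̄·Hᵀ + R = [53 -39; -39 899]
K = P̄·Hᵀ·S⁻¹ = [9883/46126 3969/46126; 2002/23063 -4967/23063; 8877/46126 -2129/46126]
x' = x̄ + K·y = [18580/23063, 57945/23063, -70294/23063]
P' = (I − K·H)·P̄ = [16083/46126 26888/23063 -62493/46126; 26888/23063 240877/23063 -313533/23063; -62493/46126 -313533/23063 850053/46126]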